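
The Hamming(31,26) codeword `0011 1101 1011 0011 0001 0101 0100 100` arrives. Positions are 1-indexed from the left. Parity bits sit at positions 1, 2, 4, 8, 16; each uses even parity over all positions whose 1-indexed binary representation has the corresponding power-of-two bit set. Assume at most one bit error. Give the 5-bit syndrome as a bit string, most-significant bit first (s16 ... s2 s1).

00000

s1: b1⊕b3⊕b5⊕b7⊕b9⊕b11⊕b13⊕b15⊕b17⊕b19⊕b21⊕b23⊕b25⊕b27⊕b29⊕b31 = 0⊕1⊕1⊕0⊕1⊕1⊕0⊕1⊕0⊕0⊕0⊕0⊕0⊕0⊕1⊕0 = 0
s2: b2⊕b3⊕b6⊕b7⊕b10⊕b11⊕b14⊕b15⊕b18⊕b19⊕b22⊕b23⊕b26⊕b27⊕b30⊕b31 = 0⊕1⊕1⊕0⊕0⊕1⊕0⊕1⊕0⊕0⊕1⊕0⊕1⊕0⊕0⊕0 = 0
s4: b4⊕b5⊕b6⊕b7⊕b12⊕b13⊕b14⊕b15⊕b20⊕b21⊕b22⊕b23⊕b28⊕b29⊕b30⊕b31 = 1⊕1⊕1⊕0⊕1⊕0⊕0⊕1⊕1⊕0⊕1⊕0⊕0⊕1⊕0⊕0 = 0
s8: b8⊕b9⊕b10⊕b11⊕b12⊕b13⊕b14⊕b15⊕b24⊕b25⊕b26⊕b27⊕b28⊕b29⊕b30⊕b31 = 1⊕1⊕0⊕1⊕1⊕0⊕0⊕1⊕1⊕0⊕1⊕0⊕0⊕1⊕0⊕0 = 0
s16: b16⊕b17⊕b18⊕b19⊕b20⊕b21⊕b22⊕b23⊕b24⊕b25⊕b26⊕b27⊕b28⊕b29⊕b30⊕b31 = 1⊕0⊕0⊕0⊕1⊕0⊕1⊕0⊕1⊕0⊕1⊕0⊕0⊕1⊕0⊕0 = 0
Syndrome (s16...s1) = 00000 → position 0 (no error).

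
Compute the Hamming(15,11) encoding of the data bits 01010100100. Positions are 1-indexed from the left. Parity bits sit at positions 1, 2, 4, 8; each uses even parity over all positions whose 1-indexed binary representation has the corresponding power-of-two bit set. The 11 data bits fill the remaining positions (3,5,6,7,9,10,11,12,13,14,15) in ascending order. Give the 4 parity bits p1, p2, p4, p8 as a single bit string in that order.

Place data bits at non-power-of-two positions: b3=0, b5=1, b6=0, b7=1, b9=0, b10=1, b11=0, b12=0, b13=1, b14=0, b15=0.
p1 = XOR of data positions {3,5,7,9,11,13,15} = 0⊕1⊕1⊕0⊕0⊕1⊕0 = 1
p2 = XOR of data positions {3,6,7,10,11,14,15} = 0⊕0⊕1⊕1⊕0⊕0⊕0 = 0
p4 = XOR of data positions {5,6,7,12,13,14,15} = 1⊕0⊕1⊕0⊕1⊕0⊕0 = 1
p8 = XOR of data positions {9,10,11,12,13,14,15} = 0⊕1⊕0⊕0⊕1⊕0⊕0 = 0
Parity bits p1,p2,p4,p8 = 1010

1010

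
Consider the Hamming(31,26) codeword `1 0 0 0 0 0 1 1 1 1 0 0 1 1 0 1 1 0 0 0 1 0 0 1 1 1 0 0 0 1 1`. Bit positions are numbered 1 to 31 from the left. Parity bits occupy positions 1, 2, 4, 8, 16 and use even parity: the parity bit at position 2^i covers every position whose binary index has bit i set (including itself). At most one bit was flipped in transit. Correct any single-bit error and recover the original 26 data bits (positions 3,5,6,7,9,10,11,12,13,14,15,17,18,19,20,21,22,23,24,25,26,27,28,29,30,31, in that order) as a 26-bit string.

s1: b1⊕b3⊕b5⊕b7⊕b9⊕b11⊕b13⊕b15⊕b17⊕b19⊕b21⊕b23⊕b25⊕b27⊕b29⊕b31 = 1⊕0⊕0⊕1⊕1⊕0⊕1⊕0⊕1⊕0⊕1⊕0⊕1⊕0⊕0⊕1 = 0
s2: b2⊕b3⊕b6⊕b7⊕b10⊕b11⊕b14⊕b15⊕b18⊕b19⊕b22⊕b23⊕b26⊕b27⊕b30⊕b31 = 0⊕0⊕0⊕1⊕1⊕0⊕1⊕0⊕0⊕0⊕0⊕0⊕1⊕0⊕1⊕1 = 0
s4: b4⊕b5⊕b6⊕b7⊕b12⊕b13⊕b14⊕b15⊕b20⊕b21⊕b22⊕b23⊕b28⊕b29⊕b30⊕b31 = 0⊕0⊕0⊕1⊕0⊕1⊕1⊕0⊕0⊕1⊕0⊕0⊕0⊕0⊕1⊕1 = 0
s8: b8⊕b9⊕b10⊕b11⊕b12⊕b13⊕b14⊕b15⊕b24⊕b25⊕b26⊕b27⊕b28⊕b29⊕b30⊕b31 = 1⊕1⊕1⊕0⊕0⊕1⊕1⊕0⊕1⊕1⊕1⊕0⊕0⊕0⊕1⊕1 = 0
s16: b16⊕b17⊕b18⊕b19⊕b20⊕b21⊕b22⊕b23⊕b24⊕b25⊕b26⊕b27⊕b28⊕b29⊕b30⊕b31 = 1⊕1⊕0⊕0⊕0⊕1⊕0⊕0⊕1⊕1⊕1⊕0⊕0⊕0⊕1⊕1 = 0
Syndrome (s16...s1) = 00000 → position 0 (no error).
No correction needed.
Data bits at positions 3,5,6,7,9,10,11,12,13,14,15,17,18,19,20,21,22,23,24,25,26,27,28,29,30,31: 00011100110100010011100011

00011100110100010011100011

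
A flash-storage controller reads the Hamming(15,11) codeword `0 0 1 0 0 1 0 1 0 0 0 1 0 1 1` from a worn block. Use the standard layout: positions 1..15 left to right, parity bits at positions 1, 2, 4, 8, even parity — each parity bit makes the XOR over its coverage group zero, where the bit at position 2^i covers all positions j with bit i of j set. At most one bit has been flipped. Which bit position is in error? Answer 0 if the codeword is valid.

s1: b1⊕b3⊕b5⊕b7⊕b9⊕b11⊕b13⊕b15 = 0⊕1⊕0⊕0⊕0⊕0⊕0⊕1 = 0
s2: b2⊕b3⊕b6⊕b7⊕b10⊕b11⊕b14⊕b15 = 0⊕1⊕1⊕0⊕0⊕0⊕1⊕1 = 0
s4: b4⊕b5⊕b6⊕b7⊕b12⊕b13⊕b14⊕b15 = 0⊕0⊕1⊕0⊕1⊕0⊕1⊕1 = 0
s8: b8⊕b9⊕b10⊕b11⊕b12⊕b13⊕b14⊕b15 = 1⊕0⊕0⊕0⊕1⊕0⊕1⊕1 = 0
Syndrome (s8...s1) = 0000 → position 0 (no error).

0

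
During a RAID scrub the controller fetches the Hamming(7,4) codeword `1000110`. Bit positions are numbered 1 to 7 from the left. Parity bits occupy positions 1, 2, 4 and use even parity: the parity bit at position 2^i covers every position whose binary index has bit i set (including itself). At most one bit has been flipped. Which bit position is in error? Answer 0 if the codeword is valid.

2

s1: b1⊕b3⊕b5⊕b7 = 1⊕0⊕1⊕0 = 0
s2: b2⊕b3⊕b6⊕b7 = 0⊕0⊕1⊕0 = 1
s4: b4⊕b5⊕b6⊕b7 = 0⊕1⊕1⊕0 = 0
Syndrome (s4...s1) = 010 → position 2.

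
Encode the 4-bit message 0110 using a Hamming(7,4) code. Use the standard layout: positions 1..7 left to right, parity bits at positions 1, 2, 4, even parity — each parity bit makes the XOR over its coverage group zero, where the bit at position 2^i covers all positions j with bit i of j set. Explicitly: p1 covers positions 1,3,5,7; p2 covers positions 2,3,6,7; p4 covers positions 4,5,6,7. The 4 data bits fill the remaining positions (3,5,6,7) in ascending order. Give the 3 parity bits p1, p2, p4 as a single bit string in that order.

110

Place data bits at non-power-of-two positions: b3=0, b5=1, b6=1, b7=0.
p1 = XOR of data positions {3,5,7} = 0⊕1⊕0 = 1
p2 = XOR of data positions {3,6,7} = 0⊕1⊕0 = 1
p4 = XOR of data positions {5,6,7} = 1⊕1⊕0 = 0
Parity bits p1,p2,p4 = 110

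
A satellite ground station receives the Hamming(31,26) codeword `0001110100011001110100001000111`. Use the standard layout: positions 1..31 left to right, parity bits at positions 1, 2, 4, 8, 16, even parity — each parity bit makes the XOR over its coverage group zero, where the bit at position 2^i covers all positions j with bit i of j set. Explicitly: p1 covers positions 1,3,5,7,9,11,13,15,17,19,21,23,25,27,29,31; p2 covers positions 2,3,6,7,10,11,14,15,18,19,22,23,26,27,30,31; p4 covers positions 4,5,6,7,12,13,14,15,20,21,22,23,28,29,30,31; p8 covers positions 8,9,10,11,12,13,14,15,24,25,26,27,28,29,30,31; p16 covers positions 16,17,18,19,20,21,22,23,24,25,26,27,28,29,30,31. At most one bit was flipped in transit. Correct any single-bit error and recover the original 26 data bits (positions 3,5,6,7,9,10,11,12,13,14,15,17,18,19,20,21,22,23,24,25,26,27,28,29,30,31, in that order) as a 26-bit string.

s1: b1⊕b3⊕b5⊕b7⊕b9⊕b11⊕b13⊕b15⊕b17⊕b19⊕b21⊕b23⊕b25⊕b27⊕b29⊕b31 = 0⊕0⊕1⊕0⊕0⊕0⊕1⊕0⊕1⊕0⊕0⊕0⊕1⊕0⊕1⊕1 = 0
s2: b2⊕b3⊕b6⊕b7⊕b10⊕b11⊕b14⊕b15⊕b18⊕b19⊕b22⊕b23⊕b26⊕b27⊕b30⊕b31 = 0⊕0⊕1⊕0⊕0⊕0⊕0⊕0⊕1⊕0⊕0⊕0⊕0⊕0⊕1⊕1 = 0
s4: b4⊕b5⊕b6⊕b7⊕b12⊕b13⊕b14⊕b15⊕b20⊕b21⊕b22⊕b23⊕b28⊕b29⊕b30⊕b31 = 1⊕1⊕1⊕0⊕1⊕1⊕0⊕0⊕1⊕0⊕0⊕0⊕0⊕1⊕1⊕1 = 1
s8: b8⊕b9⊕b10⊕b11⊕b12⊕b13⊕b14⊕b15⊕b24⊕b25⊕b26⊕b27⊕b28⊕b29⊕b30⊕b31 = 1⊕0⊕0⊕0⊕1⊕1⊕0⊕0⊕0⊕1⊕0⊕0⊕0⊕1⊕1⊕1 = 1
s16: b16⊕b17⊕b18⊕b19⊕b20⊕b21⊕b22⊕b23⊕b24⊕b25⊕b26⊕b27⊕b28⊕b29⊕b30⊕b31 = 1⊕1⊕1⊕0⊕1⊕0⊕0⊕0⊕0⊕1⊕0⊕0⊕0⊕1⊕1⊕1 = 0
Syndrome (s16...s1) = 01100 → position 12.
Flip bit 12: corrected codeword = 0001110100001001110100001000111
Data bits at positions 3,5,6,7,9,10,11,12,13,14,15,17,18,19,20,21,22,23,24,25,26,27,28,29,30,31: 01100000100110100001000111

01100000100110100001000111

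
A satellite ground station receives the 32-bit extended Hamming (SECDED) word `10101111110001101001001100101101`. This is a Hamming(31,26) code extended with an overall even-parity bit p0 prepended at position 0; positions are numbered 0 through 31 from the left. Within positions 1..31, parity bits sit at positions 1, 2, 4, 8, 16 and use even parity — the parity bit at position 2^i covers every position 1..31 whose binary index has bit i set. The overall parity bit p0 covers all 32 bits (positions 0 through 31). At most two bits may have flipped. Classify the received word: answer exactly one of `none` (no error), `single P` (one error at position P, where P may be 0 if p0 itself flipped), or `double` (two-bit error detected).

s1: b1⊕b3⊕b5⊕b7⊕b9⊕b11⊕b13⊕b15⊕b17⊕b19⊕b21⊕b23⊕b25⊕b27⊕b29⊕b31 = 0⊕0⊕1⊕1⊕1⊕0⊕1⊕0⊕0⊕1⊕0⊕1⊕0⊕0⊕1⊕1 = 0
s2: b2⊕b3⊕b6⊕b7⊕b10⊕b11⊕b14⊕b15⊕b18⊕b19⊕b22⊕b23⊕b26⊕b27⊕b30⊕b31 = 1⊕0⊕1⊕1⊕0⊕0⊕1⊕0⊕0⊕1⊕1⊕1⊕1⊕0⊕0⊕1 = 1
s4: b4⊕b5⊕b6⊕b7⊕b12⊕b13⊕b14⊕b15⊕b20⊕b21⊕b22⊕b23⊕b28⊕b29⊕b30⊕b31 = 1⊕1⊕1⊕1⊕0⊕1⊕1⊕0⊕0⊕0⊕1⊕1⊕1⊕1⊕0⊕1 = 1
s8: b8⊕b9⊕b10⊕b11⊕b12⊕b13⊕b14⊕b15⊕b24⊕b25⊕b26⊕b27⊕b28⊕b29⊕b30⊕b31 = 1⊕1⊕0⊕0⊕0⊕1⊕1⊕0⊕0⊕0⊕1⊕0⊕1⊕1⊕0⊕1 = 0
s16: b16⊕b17⊕b18⊕b19⊕b20⊕b21⊕b22⊕b23⊕b24⊕b25⊕b26⊕b27⊕b28⊕b29⊕b30⊕b31 = 1⊕0⊕0⊕1⊕0⊕0⊕1⊕1⊕0⊕0⊕1⊕0⊕1⊕1⊕0⊕1 = 0
Syndrome (s16...s1) = 00110 → position 6.
Overall parity (XOR of all 32 bits, including p0): 1⊕0⊕1⊕0⊕1⊕1⊕1⊕1⊕1⊕1⊕0⊕0⊕0⊕1⊕1⊕0⊕1⊕0⊕0⊕1⊕0⊕0⊕1⊕1⊕0⊕0⊕1⊕0⊕1⊕1⊕0⊕1 = 0
Overall=0, syndrome position=6 → double-bit error detected (uncorrectable).

double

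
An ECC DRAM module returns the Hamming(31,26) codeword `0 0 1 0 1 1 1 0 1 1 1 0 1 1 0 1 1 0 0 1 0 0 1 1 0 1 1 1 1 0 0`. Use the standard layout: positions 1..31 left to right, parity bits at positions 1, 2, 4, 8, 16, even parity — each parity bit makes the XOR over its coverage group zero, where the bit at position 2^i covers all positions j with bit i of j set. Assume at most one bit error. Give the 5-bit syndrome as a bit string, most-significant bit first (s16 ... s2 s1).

10110

s1: b1⊕b3⊕b5⊕b7⊕b9⊕b11⊕b13⊕b15⊕b17⊕b19⊕b21⊕b23⊕b25⊕b27⊕b29⊕b31 = 0⊕1⊕1⊕1⊕1⊕1⊕1⊕0⊕1⊕0⊕0⊕1⊕0⊕1⊕1⊕0 = 0
s2: b2⊕b3⊕b6⊕b7⊕b10⊕b11⊕b14⊕b15⊕b18⊕b19⊕b22⊕b23⊕b26⊕b27⊕b30⊕b31 = 0⊕1⊕1⊕1⊕1⊕1⊕1⊕0⊕0⊕0⊕0⊕1⊕1⊕1⊕0⊕0 = 1
s4: b4⊕b5⊕b6⊕b7⊕b12⊕b13⊕b14⊕b15⊕b20⊕b21⊕b22⊕b23⊕b28⊕b29⊕b30⊕b31 = 0⊕1⊕1⊕1⊕0⊕1⊕1⊕0⊕1⊕0⊕0⊕1⊕1⊕1⊕0⊕0 = 1
s8: b8⊕b9⊕b10⊕b11⊕b12⊕b13⊕b14⊕b15⊕b24⊕b25⊕b26⊕b27⊕b28⊕b29⊕b30⊕b31 = 0⊕1⊕1⊕1⊕0⊕1⊕1⊕0⊕1⊕0⊕1⊕1⊕1⊕1⊕0⊕0 = 0
s16: b16⊕b17⊕b18⊕b19⊕b20⊕b21⊕b22⊕b23⊕b24⊕b25⊕b26⊕b27⊕b28⊕b29⊕b30⊕b31 = 1⊕1⊕0⊕0⊕1⊕0⊕0⊕1⊕1⊕0⊕1⊕1⊕1⊕1⊕0⊕0 = 1
Syndrome (s16...s1) = 10110 → position 22.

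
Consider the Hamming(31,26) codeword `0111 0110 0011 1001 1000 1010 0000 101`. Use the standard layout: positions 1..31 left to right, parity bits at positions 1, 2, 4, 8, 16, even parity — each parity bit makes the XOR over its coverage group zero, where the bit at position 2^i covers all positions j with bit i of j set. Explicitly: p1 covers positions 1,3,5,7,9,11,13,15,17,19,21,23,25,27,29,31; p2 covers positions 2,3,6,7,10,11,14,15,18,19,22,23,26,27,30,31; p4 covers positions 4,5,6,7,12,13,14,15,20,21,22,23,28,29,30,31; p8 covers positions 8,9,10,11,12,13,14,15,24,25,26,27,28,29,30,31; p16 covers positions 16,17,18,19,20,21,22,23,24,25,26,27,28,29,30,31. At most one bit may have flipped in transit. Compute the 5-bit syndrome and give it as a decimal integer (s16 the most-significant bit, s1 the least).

15

s1: b1⊕b3⊕b5⊕b7⊕b9⊕b11⊕b13⊕b15⊕b17⊕b19⊕b21⊕b23⊕b25⊕b27⊕b29⊕b31 = 0⊕1⊕0⊕1⊕0⊕1⊕1⊕0⊕1⊕0⊕1⊕1⊕0⊕0⊕1⊕1 = 1
s2: b2⊕b3⊕b6⊕b7⊕b10⊕b11⊕b14⊕b15⊕b18⊕b19⊕b22⊕b23⊕b26⊕b27⊕b30⊕b31 = 1⊕1⊕1⊕1⊕0⊕1⊕0⊕0⊕0⊕0⊕0⊕1⊕0⊕0⊕0⊕1 = 1
s4: b4⊕b5⊕b6⊕b7⊕b12⊕b13⊕b14⊕b15⊕b20⊕b21⊕b22⊕b23⊕b28⊕b29⊕b30⊕b31 = 1⊕0⊕1⊕1⊕1⊕1⊕0⊕0⊕0⊕1⊕0⊕1⊕0⊕1⊕0⊕1 = 1
s8: b8⊕b9⊕b10⊕b11⊕b12⊕b13⊕b14⊕b15⊕b24⊕b25⊕b26⊕b27⊕b28⊕b29⊕b30⊕b31 = 0⊕0⊕0⊕1⊕1⊕1⊕0⊕0⊕0⊕0⊕0⊕0⊕0⊕1⊕0⊕1 = 1
s16: b16⊕b17⊕b18⊕b19⊕b20⊕b21⊕b22⊕b23⊕b24⊕b25⊕b26⊕b27⊕b28⊕b29⊕b30⊕b31 = 1⊕1⊕0⊕0⊕0⊕1⊕0⊕1⊕0⊕0⊕0⊕0⊕0⊕1⊕0⊕1 = 0
Syndrome (s16...s1) = 01111 → position 15.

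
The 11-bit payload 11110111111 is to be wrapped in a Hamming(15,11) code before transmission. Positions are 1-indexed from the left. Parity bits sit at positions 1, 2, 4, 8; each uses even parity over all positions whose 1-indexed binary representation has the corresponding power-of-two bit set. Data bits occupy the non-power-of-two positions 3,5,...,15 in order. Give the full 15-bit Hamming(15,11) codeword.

011111100111111

Place data bits at non-power-of-two positions: b3=1, b5=1, b6=1, b7=1, b9=0, b10=1, b11=1, b12=1, b13=1, b14=1, b15=1.
p1 = XOR of data positions {3,5,7,9,11,13,15} = 1⊕1⊕1⊕0⊕1⊕1⊕1 = 0
p2 = XOR of data positions {3,6,7,10,11,14,15} = 1⊕1⊕1⊕1⊕1⊕1⊕1 = 1
p4 = XOR of data positions {5,6,7,12,13,14,15} = 1⊕1⊕1⊕1⊕1⊕1⊕1 = 1
p8 = XOR of data positions {9,10,11,12,13,14,15} = 0⊕1⊕1⊕1⊕1⊕1⊕1 = 0
Codeword b1..b15 = 011111100111111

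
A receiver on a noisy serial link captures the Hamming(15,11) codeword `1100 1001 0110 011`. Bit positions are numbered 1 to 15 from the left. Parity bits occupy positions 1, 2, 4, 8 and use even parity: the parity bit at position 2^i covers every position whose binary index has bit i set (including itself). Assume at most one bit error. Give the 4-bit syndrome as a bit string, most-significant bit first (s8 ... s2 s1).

1110

s1: b1⊕b3⊕b5⊕b7⊕b9⊕b11⊕b13⊕b15 = 1⊕0⊕1⊕0⊕0⊕1⊕0⊕1 = 0
s2: b2⊕b3⊕b6⊕b7⊕b10⊕b11⊕b14⊕b15 = 1⊕0⊕0⊕0⊕1⊕1⊕1⊕1 = 1
s4: b4⊕b5⊕b6⊕b7⊕b12⊕b13⊕b14⊕b15 = 0⊕1⊕0⊕0⊕0⊕0⊕1⊕1 = 1
s8: b8⊕b9⊕b10⊕b11⊕b12⊕b13⊕b14⊕b15 = 1⊕0⊕1⊕1⊕0⊕0⊕1⊕1 = 1
Syndrome (s8...s1) = 1110 → position 14.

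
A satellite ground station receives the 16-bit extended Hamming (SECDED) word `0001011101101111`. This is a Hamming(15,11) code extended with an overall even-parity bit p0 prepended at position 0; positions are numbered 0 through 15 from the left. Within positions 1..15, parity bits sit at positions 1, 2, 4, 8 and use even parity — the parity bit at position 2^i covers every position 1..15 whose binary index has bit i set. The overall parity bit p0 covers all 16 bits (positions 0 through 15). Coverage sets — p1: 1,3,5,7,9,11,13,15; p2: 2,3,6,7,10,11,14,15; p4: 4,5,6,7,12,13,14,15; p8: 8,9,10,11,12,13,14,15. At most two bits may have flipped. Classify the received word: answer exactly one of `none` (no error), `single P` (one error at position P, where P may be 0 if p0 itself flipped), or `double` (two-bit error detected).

s1: b1⊕b3⊕b5⊕b7⊕b9⊕b11⊕b13⊕b15 = 0⊕1⊕1⊕1⊕1⊕0⊕1⊕1 = 0
s2: b2⊕b3⊕b6⊕b7⊕b10⊕b11⊕b14⊕b15 = 0⊕1⊕1⊕1⊕1⊕0⊕1⊕1 = 0
s4: b4⊕b5⊕b6⊕b7⊕b12⊕b13⊕b14⊕b15 = 0⊕1⊕1⊕1⊕1⊕1⊕1⊕1 = 1
s8: b8⊕b9⊕b10⊕b11⊕b12⊕b13⊕b14⊕b15 = 0⊕1⊕1⊕0⊕1⊕1⊕1⊕1 = 0
Syndrome (s8...s1) = 0100 → position 4.
Overall parity (XOR of all 16 bits, including p0): 0⊕0⊕0⊕1⊕0⊕1⊕1⊕1⊕0⊕1⊕1⊕0⊕1⊕1⊕1⊕1 = 0
Overall=0, syndrome position=4 → double-bit error detected (uncorrectable).

double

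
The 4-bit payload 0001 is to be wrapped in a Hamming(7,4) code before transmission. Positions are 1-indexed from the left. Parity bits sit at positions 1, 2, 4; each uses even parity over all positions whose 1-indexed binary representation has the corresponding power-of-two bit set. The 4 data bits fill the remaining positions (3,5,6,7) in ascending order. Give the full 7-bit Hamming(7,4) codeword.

Place data bits at non-power-of-two positions: b3=0, b5=0, b6=0, b7=1.
p1 = XOR of data positions {3,5,7} = 0⊕0⊕1 = 1
p2 = XOR of data positions {3,6,7} = 0⊕0⊕1 = 1
p4 = XOR of data positions {5,6,7} = 0⊕0⊕1 = 1
Codeword b1..b7 = 1101001

1101001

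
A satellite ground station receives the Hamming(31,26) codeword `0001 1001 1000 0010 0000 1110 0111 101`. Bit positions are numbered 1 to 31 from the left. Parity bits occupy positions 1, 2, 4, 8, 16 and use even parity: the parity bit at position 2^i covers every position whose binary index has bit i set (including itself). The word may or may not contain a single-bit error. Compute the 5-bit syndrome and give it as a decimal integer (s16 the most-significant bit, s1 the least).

4

s1: b1⊕b3⊕b5⊕b7⊕b9⊕b11⊕b13⊕b15⊕b17⊕b19⊕b21⊕b23⊕b25⊕b27⊕b29⊕b31 = 0⊕0⊕1⊕0⊕1⊕0⊕0⊕1⊕0⊕0⊕1⊕1⊕0⊕1⊕1⊕1 = 0
s2: b2⊕b3⊕b6⊕b7⊕b10⊕b11⊕b14⊕b15⊕b18⊕b19⊕b22⊕b23⊕b26⊕b27⊕b30⊕b31 = 0⊕0⊕0⊕0⊕0⊕0⊕0⊕1⊕0⊕0⊕1⊕1⊕1⊕1⊕0⊕1 = 0
s4: b4⊕b5⊕b6⊕b7⊕b12⊕b13⊕b14⊕b15⊕b20⊕b21⊕b22⊕b23⊕b28⊕b29⊕b30⊕b31 = 1⊕1⊕0⊕0⊕0⊕0⊕0⊕1⊕0⊕1⊕1⊕1⊕1⊕1⊕0⊕1 = 1
s8: b8⊕b9⊕b10⊕b11⊕b12⊕b13⊕b14⊕b15⊕b24⊕b25⊕b26⊕b27⊕b28⊕b29⊕b30⊕b31 = 1⊕1⊕0⊕0⊕0⊕0⊕0⊕1⊕0⊕0⊕1⊕1⊕1⊕1⊕0⊕1 = 0
s16: b16⊕b17⊕b18⊕b19⊕b20⊕b21⊕b22⊕b23⊕b24⊕b25⊕b26⊕b27⊕b28⊕b29⊕b30⊕b31 = 0⊕0⊕0⊕0⊕0⊕1⊕1⊕1⊕0⊕0⊕1⊕1⊕1⊕1⊕0⊕1 = 0
Syndrome (s16...s1) = 00100 → position 4.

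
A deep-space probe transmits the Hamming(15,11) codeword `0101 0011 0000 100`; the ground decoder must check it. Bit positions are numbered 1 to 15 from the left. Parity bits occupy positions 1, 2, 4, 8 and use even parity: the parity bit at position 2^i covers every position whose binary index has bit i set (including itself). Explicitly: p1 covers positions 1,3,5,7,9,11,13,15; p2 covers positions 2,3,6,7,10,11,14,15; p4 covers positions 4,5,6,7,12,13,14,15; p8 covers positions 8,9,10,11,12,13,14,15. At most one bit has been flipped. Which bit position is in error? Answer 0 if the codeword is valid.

s1: b1⊕b3⊕b5⊕b7⊕b9⊕b11⊕b13⊕b15 = 0⊕0⊕0⊕1⊕0⊕0⊕1⊕0 = 0
s2: b2⊕b3⊕b6⊕b7⊕b10⊕b11⊕b14⊕b15 = 1⊕0⊕0⊕1⊕0⊕0⊕0⊕0 = 0
s4: b4⊕b5⊕b6⊕b7⊕b12⊕b13⊕b14⊕b15 = 1⊕0⊕0⊕1⊕0⊕1⊕0⊕0 = 1
s8: b8⊕b9⊕b10⊕b11⊕b12⊕b13⊕b14⊕b15 = 1⊕0⊕0⊕0⊕0⊕1⊕0⊕0 = 0
Syndrome (s8...s1) = 0100 → position 4.

4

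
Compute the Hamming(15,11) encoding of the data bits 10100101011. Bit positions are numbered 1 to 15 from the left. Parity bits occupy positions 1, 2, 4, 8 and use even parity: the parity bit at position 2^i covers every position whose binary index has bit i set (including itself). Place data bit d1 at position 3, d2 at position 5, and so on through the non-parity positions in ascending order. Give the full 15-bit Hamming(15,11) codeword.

011001000101011

Place data bits at non-power-of-two positions: b3=1, b5=0, b6=1, b7=0, b9=0, b10=1, b11=0, b12=1, b13=0, b14=1, b15=1.
p1 = XOR of data positions {3,5,7,9,11,13,15} = 1⊕0⊕0⊕0⊕0⊕0⊕1 = 0
p2 = XOR of data positions {3,6,7,10,11,14,15} = 1⊕1⊕0⊕1⊕0⊕1⊕1 = 1
p4 = XOR of data positions {5,6,7,12,13,14,15} = 0⊕1⊕0⊕1⊕0⊕1⊕1 = 0
p8 = XOR of data positions {9,10,11,12,13,14,15} = 0⊕1⊕0⊕1⊕0⊕1⊕1 = 0
Codeword b1..b15 = 011001000101011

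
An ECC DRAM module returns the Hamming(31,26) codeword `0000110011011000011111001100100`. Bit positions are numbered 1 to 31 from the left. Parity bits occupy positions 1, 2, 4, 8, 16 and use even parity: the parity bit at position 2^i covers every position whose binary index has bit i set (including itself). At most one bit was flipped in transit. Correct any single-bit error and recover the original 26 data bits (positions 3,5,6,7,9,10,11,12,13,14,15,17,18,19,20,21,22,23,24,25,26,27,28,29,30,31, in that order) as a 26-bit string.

s1: b1⊕b3⊕b5⊕b7⊕b9⊕b11⊕b13⊕b15⊕b17⊕b19⊕b21⊕b23⊕b25⊕b27⊕b29⊕b31 = 0⊕0⊕1⊕0⊕1⊕0⊕1⊕0⊕0⊕1⊕1⊕0⊕1⊕0⊕1⊕0 = 1
s2: b2⊕b3⊕b6⊕b7⊕b10⊕b11⊕b14⊕b15⊕b18⊕b19⊕b22⊕b23⊕b26⊕b27⊕b30⊕b31 = 0⊕0⊕1⊕0⊕1⊕0⊕0⊕0⊕1⊕1⊕1⊕0⊕1⊕0⊕0⊕0 = 0
s4: b4⊕b5⊕b6⊕b7⊕b12⊕b13⊕b14⊕b15⊕b20⊕b21⊕b22⊕b23⊕b28⊕b29⊕b30⊕b31 = 0⊕1⊕1⊕0⊕1⊕1⊕0⊕0⊕1⊕1⊕1⊕0⊕0⊕1⊕0⊕0 = 0
s8: b8⊕b9⊕b10⊕b11⊕b12⊕b13⊕b14⊕b15⊕b24⊕b25⊕b26⊕b27⊕b28⊕b29⊕b30⊕b31 = 0⊕1⊕1⊕0⊕1⊕1⊕0⊕0⊕0⊕1⊕1⊕0⊕0⊕1⊕0⊕0 = 1
s16: b16⊕b17⊕b18⊕b19⊕b20⊕b21⊕b22⊕b23⊕b24⊕b25⊕b26⊕b27⊕b28⊕b29⊕b30⊕b31 = 0⊕0⊕1⊕1⊕1⊕1⊕1⊕0⊕0⊕1⊕1⊕0⊕0⊕1⊕0⊕0 = 0
Syndrome (s16...s1) = 01001 → position 9.
Flip bit 9: corrected codeword = 0000110001011000011111001100100
Data bits at positions 3,5,6,7,9,10,11,12,13,14,15,17,18,19,20,21,22,23,24,25,26,27,28,29,30,31: 01100101100011111001100100

01100101100011111001100100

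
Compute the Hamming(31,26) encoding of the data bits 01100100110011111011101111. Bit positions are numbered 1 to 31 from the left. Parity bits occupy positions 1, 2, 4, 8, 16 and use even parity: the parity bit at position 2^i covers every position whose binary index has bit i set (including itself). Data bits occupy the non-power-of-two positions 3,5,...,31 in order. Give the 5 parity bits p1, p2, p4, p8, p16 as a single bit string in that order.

Place data bits at non-power-of-two positions: b3=0, b5=1, b6=1, b7=0, b9=0, b10=1, b11=0, b12=0, b13=1, b14=1, b15=0, b17=0, b18=1, b19=1, b20=1, b21=1, b22=1, b23=0, b24=1, b25=1, b26=1, b27=0, b28=1, b29=1, b30=1, b31=1.
p1 = XOR of data positions {3,5,7,9,11,13,15,17,19,21,23,25,27,29,31} = 0⊕1⊕0⊕0⊕0⊕1⊕0⊕0⊕1⊕1⊕0⊕1⊕0⊕1⊕1 = 1
p2 = XOR of data positions {3,6,7,10,11,14,15,18,19,22,23,26,27,30,31} = 0⊕1⊕0⊕1⊕0⊕1⊕0⊕1⊕1⊕1⊕0⊕1⊕0⊕1⊕1 = 1
p4 = XOR of data positions {5,6,7,12,13,14,15,20,21,22,23,28,29,30,31} = 1⊕1⊕0⊕0⊕1⊕1⊕0⊕1⊕1⊕1⊕0⊕1⊕1⊕1⊕1 = 1
p8 = XOR of data positions {9,10,11,12,13,14,15,24,25,26,27,28,29,30,31} = 0⊕1⊕0⊕0⊕1⊕1⊕0⊕1⊕1⊕1⊕0⊕1⊕1⊕1⊕1 = 0
p16 = XOR of data positions {17,18,19,20,21,22,23,24,25,26,27,28,29,30,31} = 0⊕1⊕1⊕1⊕1⊕1⊕0⊕1⊕1⊕1⊕0⊕1⊕1⊕1⊕1 = 0
Parity bits p1,p2,p4,p8,p16 = 11100

11100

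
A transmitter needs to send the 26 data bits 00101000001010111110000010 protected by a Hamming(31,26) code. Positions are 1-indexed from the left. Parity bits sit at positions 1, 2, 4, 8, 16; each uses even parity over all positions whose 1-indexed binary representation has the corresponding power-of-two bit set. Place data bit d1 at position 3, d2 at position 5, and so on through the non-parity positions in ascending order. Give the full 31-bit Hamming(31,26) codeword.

Place data bits at non-power-of-two positions: b3=0, b5=0, b6=1, b7=0, b9=1, b10=0, b11=0, b12=0, b13=0, b14=0, b15=1, b17=0, b18=1, b19=0, b20=1, b21=1, b22=1, b23=1, b24=1, b25=0, b26=0, b27=0, b28=0, b29=0, b30=1, b31=0.
p1 = XOR of data positions {3,5,7,9,11,13,15,17,19,21,23,25,27,29,31} = 0⊕0⊕0⊕1⊕0⊕0⊕1⊕0⊕0⊕1⊕1⊕0⊕0⊕0⊕0 = 0
p2 = XOR of data positions {3,6,7,10,11,14,15,18,19,22,23,26,27,30,31} = 0⊕1⊕0⊕0⊕0⊕0⊕1⊕1⊕0⊕1⊕1⊕0⊕0⊕1⊕0 = 0
p4 = XOR of data positions {5,6,7,12,13,14,15,20,21,22,23,28,29,30,31} = 0⊕1⊕0⊕0⊕0⊕0⊕1⊕1⊕1⊕1⊕1⊕0⊕0⊕1⊕0 = 1
p8 = XOR of data positions {9,10,11,12,13,14,15,24,25,26,27,28,29,30,31} = 1⊕0⊕0⊕0⊕0⊕0⊕1⊕1⊕0⊕0⊕0⊕0⊕0⊕1⊕0 = 0
p16 = XOR of data positions {17,18,19,20,21,22,23,24,25,26,27,28,29,30,31} = 0⊕1⊕0⊕1⊕1⊕1⊕1⊕1⊕0⊕0⊕0⊕0⊕0⊕1⊕0 = 1
Codeword b1..b31 = 0001010010000011010111110000010

0001010010000011010111110000010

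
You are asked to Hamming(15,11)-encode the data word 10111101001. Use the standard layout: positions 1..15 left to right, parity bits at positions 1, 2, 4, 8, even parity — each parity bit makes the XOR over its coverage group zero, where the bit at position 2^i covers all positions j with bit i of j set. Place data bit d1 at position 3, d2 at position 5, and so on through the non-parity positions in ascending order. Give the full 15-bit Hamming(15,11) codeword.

Place data bits at non-power-of-two positions: b3=1, b5=0, b6=1, b7=1, b9=1, b10=1, b11=0, b12=1, b13=0, b14=0, b15=1.
p1 = XOR of data positions {3,5,7,9,11,13,15} = 1⊕0⊕1⊕1⊕0⊕0⊕1 = 0
p2 = XOR of data positions {3,6,7,10,11,14,15} = 1⊕1⊕1⊕1⊕0⊕0⊕1 = 1
p4 = XOR of data positions {5,6,7,12,13,14,15} = 0⊕1⊕1⊕1⊕0⊕0⊕1 = 0
p8 = XOR of data positions {9,10,11,12,13,14,15} = 1⊕1⊕0⊕1⊕0⊕0⊕1 = 0
Codeword b1..b15 = 011001101101001

011001101101001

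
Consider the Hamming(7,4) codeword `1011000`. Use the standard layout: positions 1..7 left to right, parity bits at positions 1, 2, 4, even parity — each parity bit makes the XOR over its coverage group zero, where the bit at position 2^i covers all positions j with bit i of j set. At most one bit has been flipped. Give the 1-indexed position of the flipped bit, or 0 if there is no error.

s1: b1⊕b3⊕b5⊕b7 = 1⊕1⊕0⊕0 = 0
s2: b2⊕b3⊕b6⊕b7 = 0⊕1⊕0⊕0 = 1
s4: b4⊕b5⊕b6⊕b7 = 1⊕0⊕0⊕0 = 1
Syndrome (s4...s1) = 110 → position 6.

6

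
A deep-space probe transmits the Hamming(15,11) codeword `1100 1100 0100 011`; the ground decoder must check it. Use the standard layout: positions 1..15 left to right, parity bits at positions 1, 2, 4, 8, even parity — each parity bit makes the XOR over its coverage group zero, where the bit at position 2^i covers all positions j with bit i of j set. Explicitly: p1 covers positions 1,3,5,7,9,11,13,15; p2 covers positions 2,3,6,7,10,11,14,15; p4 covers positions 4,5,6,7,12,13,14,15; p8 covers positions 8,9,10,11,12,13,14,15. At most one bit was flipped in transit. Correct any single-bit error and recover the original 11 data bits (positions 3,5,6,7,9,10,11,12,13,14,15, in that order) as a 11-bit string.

01100110011

s1: b1⊕b3⊕b5⊕b7⊕b9⊕b11⊕b13⊕b15 = 1⊕0⊕1⊕0⊕0⊕0⊕0⊕1 = 1
s2: b2⊕b3⊕b6⊕b7⊕b10⊕b11⊕b14⊕b15 = 1⊕0⊕1⊕0⊕1⊕0⊕1⊕1 = 1
s4: b4⊕b5⊕b6⊕b7⊕b12⊕b13⊕b14⊕b15 = 0⊕1⊕1⊕0⊕0⊕0⊕1⊕1 = 0
s8: b8⊕b9⊕b10⊕b11⊕b12⊕b13⊕b14⊕b15 = 0⊕0⊕1⊕0⊕0⊕0⊕1⊕1 = 1
Syndrome (s8...s1) = 1011 → position 11.
Flip bit 11: corrected codeword = 110011000110011
Data bits at positions 3,5,6,7,9,10,11,12,13,14,15: 01100110011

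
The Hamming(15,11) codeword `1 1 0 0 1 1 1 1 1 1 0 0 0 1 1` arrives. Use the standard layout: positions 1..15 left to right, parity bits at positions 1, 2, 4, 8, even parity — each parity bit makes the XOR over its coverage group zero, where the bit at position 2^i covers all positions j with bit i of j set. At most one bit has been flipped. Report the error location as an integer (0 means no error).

s1: b1⊕b3⊕b5⊕b7⊕b9⊕b11⊕b13⊕b15 = 1⊕0⊕1⊕1⊕1⊕0⊕0⊕1 = 1
s2: b2⊕b3⊕b6⊕b7⊕b10⊕b11⊕b14⊕b15 = 1⊕0⊕1⊕1⊕1⊕0⊕1⊕1 = 0
s4: b4⊕b5⊕b6⊕b7⊕b12⊕b13⊕b14⊕b15 = 0⊕1⊕1⊕1⊕0⊕0⊕1⊕1 = 1
s8: b8⊕b9⊕b10⊕b11⊕b12⊕b13⊕b14⊕b15 = 1⊕1⊕1⊕0⊕0⊕0⊕1⊕1 = 1
Syndrome (s8...s1) = 1101 → position 13.

13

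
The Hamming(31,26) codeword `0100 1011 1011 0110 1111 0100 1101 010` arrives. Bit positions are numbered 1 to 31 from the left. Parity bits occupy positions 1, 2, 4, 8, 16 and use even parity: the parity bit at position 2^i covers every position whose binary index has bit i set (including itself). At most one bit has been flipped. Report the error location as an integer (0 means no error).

20

s1: b1⊕b3⊕b5⊕b7⊕b9⊕b11⊕b13⊕b15⊕b17⊕b19⊕b21⊕b23⊕b25⊕b27⊕b29⊕b31 = 0⊕0⊕1⊕1⊕1⊕1⊕0⊕1⊕1⊕1⊕0⊕0⊕1⊕0⊕0⊕0 = 0
s2: b2⊕b3⊕b6⊕b7⊕b10⊕b11⊕b14⊕b15⊕b18⊕b19⊕b22⊕b23⊕b26⊕b27⊕b30⊕b31 = 1⊕0⊕0⊕1⊕0⊕1⊕1⊕1⊕1⊕1⊕1⊕0⊕1⊕0⊕1⊕0 = 0
s4: b4⊕b5⊕b6⊕b7⊕b12⊕b13⊕b14⊕b15⊕b20⊕b21⊕b22⊕b23⊕b28⊕b29⊕b30⊕b31 = 0⊕1⊕0⊕1⊕1⊕0⊕1⊕1⊕1⊕0⊕1⊕0⊕1⊕0⊕1⊕0 = 1
s8: b8⊕b9⊕b10⊕b11⊕b12⊕b13⊕b14⊕b15⊕b24⊕b25⊕b26⊕b27⊕b28⊕b29⊕b30⊕b31 = 1⊕1⊕0⊕1⊕1⊕0⊕1⊕1⊕0⊕1⊕1⊕0⊕1⊕0⊕1⊕0 = 0
s16: b16⊕b17⊕b18⊕b19⊕b20⊕b21⊕b22⊕b23⊕b24⊕b25⊕b26⊕b27⊕b28⊕b29⊕b30⊕b31 = 0⊕1⊕1⊕1⊕1⊕0⊕1⊕0⊕0⊕1⊕1⊕0⊕1⊕0⊕1⊕0 = 1
Syndrome (s16...s1) = 10100 → position 20.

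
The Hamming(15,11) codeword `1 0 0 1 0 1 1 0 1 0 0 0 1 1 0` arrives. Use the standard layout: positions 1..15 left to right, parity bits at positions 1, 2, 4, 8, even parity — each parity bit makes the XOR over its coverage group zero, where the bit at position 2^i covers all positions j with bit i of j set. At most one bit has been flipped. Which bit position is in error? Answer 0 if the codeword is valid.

s1: b1⊕b3⊕b5⊕b7⊕b9⊕b11⊕b13⊕b15 = 1⊕0⊕0⊕1⊕1⊕0⊕1⊕0 = 0
s2: b2⊕b3⊕b6⊕b7⊕b10⊕b11⊕b14⊕b15 = 0⊕0⊕1⊕1⊕0⊕0⊕1⊕0 = 1
s4: b4⊕b5⊕b6⊕b7⊕b12⊕b13⊕b14⊕b15 = 1⊕0⊕1⊕1⊕0⊕1⊕1⊕0 = 1
s8: b8⊕b9⊕b10⊕b11⊕b12⊕b13⊕b14⊕b15 = 0⊕1⊕0⊕0⊕0⊕1⊕1⊕0 = 1
Syndrome (s8...s1) = 1110 → position 14.

14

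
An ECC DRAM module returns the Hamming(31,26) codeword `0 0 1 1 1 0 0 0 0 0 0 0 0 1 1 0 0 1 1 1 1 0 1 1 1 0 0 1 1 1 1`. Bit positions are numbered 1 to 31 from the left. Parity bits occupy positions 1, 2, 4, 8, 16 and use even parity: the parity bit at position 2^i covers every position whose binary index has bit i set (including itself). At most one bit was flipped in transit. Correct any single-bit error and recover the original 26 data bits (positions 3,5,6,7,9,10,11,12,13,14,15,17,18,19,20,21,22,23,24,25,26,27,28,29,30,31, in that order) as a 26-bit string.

11000000011011100111001111

s1: b1⊕b3⊕b5⊕b7⊕b9⊕b11⊕b13⊕b15⊕b17⊕b19⊕b21⊕b23⊕b25⊕b27⊕b29⊕b31 = 0⊕1⊕1⊕0⊕0⊕0⊕0⊕1⊕0⊕1⊕1⊕1⊕1⊕0⊕1⊕1 = 1
s2: b2⊕b3⊕b6⊕b7⊕b10⊕b11⊕b14⊕b15⊕b18⊕b19⊕b22⊕b23⊕b26⊕b27⊕b30⊕b31 = 0⊕1⊕0⊕0⊕0⊕0⊕1⊕1⊕1⊕1⊕0⊕1⊕0⊕0⊕1⊕1 = 0
s4: b4⊕b5⊕b6⊕b7⊕b12⊕b13⊕b14⊕b15⊕b20⊕b21⊕b22⊕b23⊕b28⊕b29⊕b30⊕b31 = 1⊕1⊕0⊕0⊕0⊕0⊕1⊕1⊕1⊕1⊕0⊕1⊕1⊕1⊕1⊕1 = 1
s8: b8⊕b9⊕b10⊕b11⊕b12⊕b13⊕b14⊕b15⊕b24⊕b25⊕b26⊕b27⊕b28⊕b29⊕b30⊕b31 = 0⊕0⊕0⊕0⊕0⊕0⊕1⊕1⊕1⊕1⊕0⊕0⊕1⊕1⊕1⊕1 = 0
s16: b16⊕b17⊕b18⊕b19⊕b20⊕b21⊕b22⊕b23⊕b24⊕b25⊕b26⊕b27⊕b28⊕b29⊕b30⊕b31 = 0⊕0⊕1⊕1⊕1⊕1⊕0⊕1⊕1⊕1⊕0⊕0⊕1⊕1⊕1⊕1 = 1
Syndrome (s16...s1) = 10101 → position 21.
Flip bit 21: corrected codeword = 0011100000000110011100111001111
Data bits at positions 3,5,6,7,9,10,11,12,13,14,15,17,18,19,20,21,22,23,24,25,26,27,28,29,30,31: 11000000011011100111001111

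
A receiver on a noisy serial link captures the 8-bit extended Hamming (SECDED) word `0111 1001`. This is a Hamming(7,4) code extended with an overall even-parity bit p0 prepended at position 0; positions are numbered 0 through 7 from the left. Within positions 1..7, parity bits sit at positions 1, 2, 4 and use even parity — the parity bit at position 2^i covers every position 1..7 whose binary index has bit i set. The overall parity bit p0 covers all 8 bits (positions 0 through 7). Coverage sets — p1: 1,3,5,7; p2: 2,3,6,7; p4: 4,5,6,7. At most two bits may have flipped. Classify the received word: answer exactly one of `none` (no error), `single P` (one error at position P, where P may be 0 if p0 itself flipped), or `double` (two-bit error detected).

single 3

s1: b1⊕b3⊕b5⊕b7 = 1⊕1⊕0⊕1 = 1
s2: b2⊕b3⊕b6⊕b7 = 1⊕1⊕0⊕1 = 1
s4: b4⊕b5⊕b6⊕b7 = 1⊕0⊕0⊕1 = 0
Syndrome (s4...s1) = 011 → position 3.
Overall parity (XOR of all 8 bits, including p0): 0⊕1⊕1⊕1⊕1⊕0⊕0⊕1 = 1
Overall=1, syndrome position=3 → single-bit error at position 3.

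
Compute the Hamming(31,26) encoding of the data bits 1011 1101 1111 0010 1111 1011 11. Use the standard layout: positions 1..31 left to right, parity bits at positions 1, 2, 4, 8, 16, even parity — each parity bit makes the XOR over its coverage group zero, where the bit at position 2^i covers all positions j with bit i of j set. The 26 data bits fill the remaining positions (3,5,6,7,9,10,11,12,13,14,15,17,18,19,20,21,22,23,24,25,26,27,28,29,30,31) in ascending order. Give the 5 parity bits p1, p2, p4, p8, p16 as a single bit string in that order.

01111

Place data bits at non-power-of-two positions: b3=1, b5=0, b6=1, b7=1, b9=1, b10=1, b11=0, b12=1, b13=1, b14=1, b15=1, b17=1, b18=0, b19=0, b20=1, b21=0, b22=1, b23=1, b24=1, b25=1, b26=1, b27=0, b28=1, b29=1, b30=1, b31=1.
p1 = XOR of data positions {3,5,7,9,11,13,15,17,19,21,23,25,27,29,31} = 1⊕0⊕1⊕1⊕0⊕1⊕1⊕1⊕0⊕0⊕1⊕1⊕0⊕1⊕1 = 0
p2 = XOR of data positions {3,6,7,10,11,14,15,18,19,22,23,26,27,30,31} = 1⊕1⊕1⊕1⊕0⊕1⊕1⊕0⊕0⊕1⊕1⊕1⊕0⊕1⊕1 = 1
p4 = XOR of data positions {5,6,7,12,13,14,15,20,21,22,23,28,29,30,31} = 0⊕1⊕1⊕1⊕1⊕1⊕1⊕1⊕0⊕1⊕1⊕1⊕1⊕1⊕1 = 1
p8 = XOR of data positions {9,10,11,12,13,14,15,24,25,26,27,28,29,30,31} = 1⊕1⊕0⊕1⊕1⊕1⊕1⊕1⊕1⊕1⊕0⊕1⊕1⊕1⊕1 = 1
p16 = XOR of data positions {17,18,19,20,21,22,23,24,25,26,27,28,29,30,31} = 1⊕0⊕0⊕1⊕0⊕1⊕1⊕1⊕1⊕1⊕0⊕1⊕1⊕1⊕1 = 1
Parity bits p1,p2,p4,p8,p16 = 01111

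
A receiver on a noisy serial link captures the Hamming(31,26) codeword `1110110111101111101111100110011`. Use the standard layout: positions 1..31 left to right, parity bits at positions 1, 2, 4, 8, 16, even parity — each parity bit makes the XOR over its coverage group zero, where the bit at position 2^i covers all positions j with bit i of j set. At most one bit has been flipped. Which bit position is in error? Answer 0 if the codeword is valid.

s1: b1⊕b3⊕b5⊕b7⊕b9⊕b11⊕b13⊕b15⊕b17⊕b19⊕b21⊕b23⊕b25⊕b27⊕b29⊕b31 = 1⊕1⊕1⊕0⊕1⊕1⊕1⊕1⊕1⊕1⊕1⊕1⊕0⊕1⊕0⊕1 = 1
s2: b2⊕b3⊕b6⊕b7⊕b10⊕b11⊕b14⊕b15⊕b18⊕b19⊕b22⊕b23⊕b26⊕b27⊕b30⊕b31 = 1⊕1⊕1⊕0⊕1⊕1⊕1⊕1⊕0⊕1⊕1⊕1⊕1⊕1⊕1⊕1 = 0
s4: b4⊕b5⊕b6⊕b7⊕b12⊕b13⊕b14⊕b15⊕b20⊕b21⊕b22⊕b23⊕b28⊕b29⊕b30⊕b31 = 0⊕1⊕1⊕0⊕0⊕1⊕1⊕1⊕1⊕1⊕1⊕1⊕0⊕0⊕1⊕1 = 1
s8: b8⊕b9⊕b10⊕b11⊕b12⊕b13⊕b14⊕b15⊕b24⊕b25⊕b26⊕b27⊕b28⊕b29⊕b30⊕b31 = 1⊕1⊕1⊕1⊕0⊕1⊕1⊕1⊕0⊕0⊕1⊕1⊕0⊕0⊕1⊕1 = 1
s16: b16⊕b17⊕b18⊕b19⊕b20⊕b21⊕b22⊕b23⊕b24⊕b25⊕b26⊕b27⊕b28⊕b29⊕b30⊕b31 = 1⊕1⊕0⊕1⊕1⊕1⊕1⊕1⊕0⊕0⊕1⊕1⊕0⊕0⊕1⊕1 = 1
Syndrome (s16...s1) = 11101 → position 29.

29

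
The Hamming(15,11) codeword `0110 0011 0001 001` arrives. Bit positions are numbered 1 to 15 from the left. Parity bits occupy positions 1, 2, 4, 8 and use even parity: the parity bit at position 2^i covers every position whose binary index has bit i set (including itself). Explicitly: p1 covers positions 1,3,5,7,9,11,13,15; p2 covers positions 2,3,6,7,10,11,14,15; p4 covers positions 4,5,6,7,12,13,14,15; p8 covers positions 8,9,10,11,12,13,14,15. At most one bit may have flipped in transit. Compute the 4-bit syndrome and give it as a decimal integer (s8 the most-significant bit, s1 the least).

13

s1: b1⊕b3⊕b5⊕b7⊕b9⊕b11⊕b13⊕b15 = 0⊕1⊕0⊕1⊕0⊕0⊕0⊕1 = 1
s2: b2⊕b3⊕b6⊕b7⊕b10⊕b11⊕b14⊕b15 = 1⊕1⊕0⊕1⊕0⊕0⊕0⊕1 = 0
s4: b4⊕b5⊕b6⊕b7⊕b12⊕b13⊕b14⊕b15 = 0⊕0⊕0⊕1⊕1⊕0⊕0⊕1 = 1
s8: b8⊕b9⊕b10⊕b11⊕b12⊕b13⊕b14⊕b15 = 1⊕0⊕0⊕0⊕1⊕0⊕0⊕1 = 1
Syndrome (s8...s1) = 1101 → position 13.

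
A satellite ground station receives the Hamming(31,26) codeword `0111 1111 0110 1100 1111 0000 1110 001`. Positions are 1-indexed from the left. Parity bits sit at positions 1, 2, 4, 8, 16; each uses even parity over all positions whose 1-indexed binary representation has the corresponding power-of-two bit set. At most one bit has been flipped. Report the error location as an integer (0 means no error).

s1: b1⊕b3⊕b5⊕b7⊕b9⊕b11⊕b13⊕b15⊕b17⊕b19⊕b21⊕b23⊕b25⊕b27⊕b29⊕b31 = 0⊕1⊕1⊕1⊕0⊕1⊕1⊕0⊕1⊕1⊕0⊕0⊕1⊕1⊕0⊕1 = 0
s2: b2⊕b3⊕b6⊕b7⊕b10⊕b11⊕b14⊕b15⊕b18⊕b19⊕b22⊕b23⊕b26⊕b27⊕b30⊕b31 = 1⊕1⊕1⊕1⊕1⊕1⊕1⊕0⊕1⊕1⊕0⊕0⊕1⊕1⊕0⊕1 = 0
s4: b4⊕b5⊕b6⊕b7⊕b12⊕b13⊕b14⊕b15⊕b20⊕b21⊕b22⊕b23⊕b28⊕b29⊕b30⊕b31 = 1⊕1⊕1⊕1⊕0⊕1⊕1⊕0⊕1⊕0⊕0⊕0⊕0⊕0⊕0⊕1 = 0
s8: b8⊕b9⊕b10⊕b11⊕b12⊕b13⊕b14⊕b15⊕b24⊕b25⊕b26⊕b27⊕b28⊕b29⊕b30⊕b31 = 1⊕0⊕1⊕1⊕0⊕1⊕1⊕0⊕0⊕1⊕1⊕1⊕0⊕0⊕0⊕1 = 1
s16: b16⊕b17⊕b18⊕b19⊕b20⊕b21⊕b22⊕b23⊕b24⊕b25⊕b26⊕b27⊕b28⊕b29⊕b30⊕b31 = 0⊕1⊕1⊕1⊕1⊕0⊕0⊕0⊕0⊕1⊕1⊕1⊕0⊕0⊕0⊕1 = 0
Syndrome (s16...s1) = 01000 → position 8.

8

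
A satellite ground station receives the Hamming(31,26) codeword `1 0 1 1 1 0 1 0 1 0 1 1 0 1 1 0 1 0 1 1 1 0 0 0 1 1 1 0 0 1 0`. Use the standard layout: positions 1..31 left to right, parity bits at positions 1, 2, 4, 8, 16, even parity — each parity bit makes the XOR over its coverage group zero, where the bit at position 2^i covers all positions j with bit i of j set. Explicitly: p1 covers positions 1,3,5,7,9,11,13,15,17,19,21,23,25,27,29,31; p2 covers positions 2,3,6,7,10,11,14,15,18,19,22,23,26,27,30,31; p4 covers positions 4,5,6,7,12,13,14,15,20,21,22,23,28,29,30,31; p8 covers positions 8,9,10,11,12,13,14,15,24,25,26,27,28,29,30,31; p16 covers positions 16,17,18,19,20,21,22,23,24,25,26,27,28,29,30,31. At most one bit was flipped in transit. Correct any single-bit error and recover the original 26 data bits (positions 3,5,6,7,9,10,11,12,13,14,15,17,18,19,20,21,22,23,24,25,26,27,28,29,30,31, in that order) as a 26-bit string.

11011011001101110001110010

s1: b1⊕b3⊕b5⊕b7⊕b9⊕b11⊕b13⊕b15⊕b17⊕b19⊕b21⊕b23⊕b25⊕b27⊕b29⊕b31 = 1⊕1⊕1⊕1⊕1⊕1⊕0⊕1⊕1⊕1⊕1⊕0⊕1⊕1⊕0⊕0 = 0
s2: b2⊕b3⊕b6⊕b7⊕b10⊕b11⊕b14⊕b15⊕b18⊕b19⊕b22⊕b23⊕b26⊕b27⊕b30⊕b31 = 0⊕1⊕0⊕1⊕0⊕1⊕1⊕1⊕0⊕1⊕0⊕0⊕1⊕1⊕1⊕0 = 1
s4: b4⊕b5⊕b6⊕b7⊕b12⊕b13⊕b14⊕b15⊕b20⊕b21⊕b22⊕b23⊕b28⊕b29⊕b30⊕b31 = 1⊕1⊕0⊕1⊕1⊕0⊕1⊕1⊕1⊕1⊕0⊕0⊕0⊕0⊕1⊕0 = 1
s8: b8⊕b9⊕b10⊕b11⊕b12⊕b13⊕b14⊕b15⊕b24⊕b25⊕b26⊕b27⊕b28⊕b29⊕b30⊕b31 = 0⊕1⊕0⊕1⊕1⊕0⊕1⊕1⊕0⊕1⊕1⊕1⊕0⊕0⊕1⊕0 = 1
s16: b16⊕b17⊕b18⊕b19⊕b20⊕b21⊕b22⊕b23⊕b24⊕b25⊕b26⊕b27⊕b28⊕b29⊕b30⊕b31 = 0⊕1⊕0⊕1⊕1⊕1⊕0⊕0⊕0⊕1⊕1⊕1⊕0⊕0⊕1⊕0 = 0
Syndrome (s16...s1) = 01110 → position 14.
Flip bit 14: corrected codeword = 1011101010110010101110001110010
Data bits at positions 3,5,6,7,9,10,11,12,13,14,15,17,18,19,20,21,22,23,24,25,26,27,28,29,30,31: 11011011001101110001110010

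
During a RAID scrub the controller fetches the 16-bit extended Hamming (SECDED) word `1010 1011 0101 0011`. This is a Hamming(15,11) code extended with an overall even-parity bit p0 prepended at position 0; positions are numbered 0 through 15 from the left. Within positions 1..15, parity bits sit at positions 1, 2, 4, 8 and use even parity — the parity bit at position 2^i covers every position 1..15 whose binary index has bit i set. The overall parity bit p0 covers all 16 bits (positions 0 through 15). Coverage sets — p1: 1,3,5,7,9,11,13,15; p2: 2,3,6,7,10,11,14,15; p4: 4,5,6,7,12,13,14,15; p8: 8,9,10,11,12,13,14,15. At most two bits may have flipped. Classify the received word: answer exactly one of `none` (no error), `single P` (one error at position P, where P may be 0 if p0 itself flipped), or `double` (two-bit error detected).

single 4

s1: b1⊕b3⊕b5⊕b7⊕b9⊕b11⊕b13⊕b15 = 0⊕0⊕0⊕1⊕1⊕1⊕0⊕1 = 0
s2: b2⊕b3⊕b6⊕b7⊕b10⊕b11⊕b14⊕b15 = 1⊕0⊕1⊕1⊕0⊕1⊕1⊕1 = 0
s4: b4⊕b5⊕b6⊕b7⊕b12⊕b13⊕b14⊕b15 = 1⊕0⊕1⊕1⊕0⊕0⊕1⊕1 = 1
s8: b8⊕b9⊕b10⊕b11⊕b12⊕b13⊕b14⊕b15 = 0⊕1⊕0⊕1⊕0⊕0⊕1⊕1 = 0
Syndrome (s8...s1) = 0100 → position 4.
Overall parity (XOR of all 16 bits, including p0): 1⊕0⊕1⊕0⊕1⊕0⊕1⊕1⊕0⊕1⊕0⊕1⊕0⊕0⊕1⊕1 = 1
Overall=1, syndrome position=4 → single-bit error at position 4.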